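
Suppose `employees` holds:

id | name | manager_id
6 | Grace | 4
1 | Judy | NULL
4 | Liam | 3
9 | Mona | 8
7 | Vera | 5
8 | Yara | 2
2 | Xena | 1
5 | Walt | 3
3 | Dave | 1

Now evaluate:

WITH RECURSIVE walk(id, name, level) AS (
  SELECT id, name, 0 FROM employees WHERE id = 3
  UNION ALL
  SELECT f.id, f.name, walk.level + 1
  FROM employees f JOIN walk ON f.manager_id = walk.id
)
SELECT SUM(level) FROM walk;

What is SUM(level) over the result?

Base: id=3 (Dave) at level 0.
Iteration 1: rows with manager_id in {3} -> Liam (id 4, level 1), Walt (id 5, level 1).
Iteration 2: rows with manager_id in {4,5} -> Grace (id 6, level 2), Vera (id 7, level 2).
Iteration 3: no rows with manager_id in {6,7}; recursion stops.
SUM(level) = 0 + 1 + 1 + 2 + 2 = 6.

6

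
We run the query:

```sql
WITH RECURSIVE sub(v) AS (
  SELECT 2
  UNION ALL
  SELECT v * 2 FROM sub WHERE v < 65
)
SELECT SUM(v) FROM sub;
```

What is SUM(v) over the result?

254

Base: v=2.
Iteration 1: 2 < 65 holds -> v = 2 * 2 = 4.
Iteration 2: 4 < 65 holds -> v = 4 * 2 = 8.
Iteration 3: 8 < 65 holds -> v = 8 * 2 = 16.
Iteration 4: 16 < 65 holds -> v = 16 * 2 = 32.
Iteration 5: 32 < 65 holds -> v = 32 * 2 = 64.
Iteration 6: 64 < 65 holds -> v = 64 * 2 = 128.
Iteration 7: 128 < 65 fails; recursion stops.
SUM(v) = 2 + 4 + 8 + 16 + 32 + 64 + 128 = 254.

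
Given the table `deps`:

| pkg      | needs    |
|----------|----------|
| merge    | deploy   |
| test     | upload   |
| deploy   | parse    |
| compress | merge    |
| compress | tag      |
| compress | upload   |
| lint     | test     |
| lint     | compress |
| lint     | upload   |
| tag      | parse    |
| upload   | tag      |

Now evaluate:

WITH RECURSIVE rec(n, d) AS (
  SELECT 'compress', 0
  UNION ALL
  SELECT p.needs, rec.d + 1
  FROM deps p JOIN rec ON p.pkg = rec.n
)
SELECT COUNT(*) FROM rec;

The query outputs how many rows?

9

Base: (compress, d=0).
Iteration 1: edges from {compress} -> (merge, d=1), (tag, d=1), (upload, d=1).
Iteration 2: edges from {merge,tag,upload} -> (deploy, d=2), (parse, d=2), (tag, d=2).
Iteration 3: edges from {deploy,parse,tag} -> (parse, d=3) x2. [UNION ALL keeps all 2 new rows, including repeats]
Iteration 4: no outgoing edges from {parse}; recursion stops.
Total rows emitted: 9.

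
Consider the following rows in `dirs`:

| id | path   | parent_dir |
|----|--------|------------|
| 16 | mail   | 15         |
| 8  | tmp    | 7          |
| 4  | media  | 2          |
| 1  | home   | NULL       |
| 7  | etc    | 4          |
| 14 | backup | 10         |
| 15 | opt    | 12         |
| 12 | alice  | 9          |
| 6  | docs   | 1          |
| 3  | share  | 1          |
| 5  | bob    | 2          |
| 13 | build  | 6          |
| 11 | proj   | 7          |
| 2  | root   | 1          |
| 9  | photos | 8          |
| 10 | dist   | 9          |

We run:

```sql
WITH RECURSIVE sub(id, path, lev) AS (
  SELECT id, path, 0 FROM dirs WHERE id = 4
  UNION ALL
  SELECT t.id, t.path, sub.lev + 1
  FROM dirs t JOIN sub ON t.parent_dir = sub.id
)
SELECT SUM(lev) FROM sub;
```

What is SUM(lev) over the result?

32

Base: id=4 (media) at lev 0.
Iteration 1: rows with parent_dir in {4} -> etc (id 7, lev 1).
Iteration 2: rows with parent_dir in {7} -> tmp (id 8, lev 2), proj (id 11, lev 2).
Iteration 3: rows with parent_dir in {8,11} -> photos (id 9, lev 3).
Iteration 4: rows with parent_dir in {9} -> dist (id 10, lev 4), alice (id 12, lev 4).
Iteration 5: rows with parent_dir in {10,12} -> backup (id 14, lev 5), opt (id 15, lev 5).
Iteration 6: rows with parent_dir in {14,15} -> mail (id 16, lev 6).
Iteration 7: no rows with parent_dir in {16}; recursion stops.
SUM(lev) = 0 + 1 + 2 + 2 + 3 + 4 + 4 + 5 + 5 + 6 = 32.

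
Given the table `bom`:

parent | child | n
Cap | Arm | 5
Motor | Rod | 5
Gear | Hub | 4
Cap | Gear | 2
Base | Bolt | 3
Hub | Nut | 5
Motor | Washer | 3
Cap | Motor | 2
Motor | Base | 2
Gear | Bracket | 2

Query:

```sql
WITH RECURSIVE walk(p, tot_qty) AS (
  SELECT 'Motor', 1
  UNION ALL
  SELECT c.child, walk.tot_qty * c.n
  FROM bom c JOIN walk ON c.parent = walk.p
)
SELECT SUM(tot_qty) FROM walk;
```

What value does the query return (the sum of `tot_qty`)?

Base: (Motor, tot_qty=1).
Iteration 1: components of {Motor} -> Base = 1*2 = 2, Rod = 1*5 = 5, Washer = 1*3 = 3.
Iteration 2: components of {Base,Rod,Washer} -> Bolt = 2*3 = 6.
Iteration 3: no further components; recursion stops.
SUM(tot_qty) = 1 + 3 + 2 + 5 + 6 = 17.

17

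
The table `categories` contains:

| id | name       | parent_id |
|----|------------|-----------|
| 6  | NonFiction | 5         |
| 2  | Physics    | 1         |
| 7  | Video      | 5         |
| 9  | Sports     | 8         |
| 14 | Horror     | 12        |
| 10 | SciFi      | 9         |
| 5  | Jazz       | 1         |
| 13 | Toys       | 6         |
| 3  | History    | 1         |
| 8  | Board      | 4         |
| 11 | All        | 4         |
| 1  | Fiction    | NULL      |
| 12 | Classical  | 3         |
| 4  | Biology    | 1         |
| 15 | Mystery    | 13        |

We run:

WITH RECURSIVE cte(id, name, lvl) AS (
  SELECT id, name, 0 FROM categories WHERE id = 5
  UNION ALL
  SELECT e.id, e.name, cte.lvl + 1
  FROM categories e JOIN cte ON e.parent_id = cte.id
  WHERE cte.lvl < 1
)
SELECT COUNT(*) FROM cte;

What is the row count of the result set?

3

Base: id=5 (Jazz) at lvl 0.
Iteration 1: rows with parent_id in {5} -> NonFiction (id 6, lvl 1), Video (id 7, lvl 1).
Iteration 2: lvl < 1 fails for all current rows; recursion stops.
Total rows emitted: 3.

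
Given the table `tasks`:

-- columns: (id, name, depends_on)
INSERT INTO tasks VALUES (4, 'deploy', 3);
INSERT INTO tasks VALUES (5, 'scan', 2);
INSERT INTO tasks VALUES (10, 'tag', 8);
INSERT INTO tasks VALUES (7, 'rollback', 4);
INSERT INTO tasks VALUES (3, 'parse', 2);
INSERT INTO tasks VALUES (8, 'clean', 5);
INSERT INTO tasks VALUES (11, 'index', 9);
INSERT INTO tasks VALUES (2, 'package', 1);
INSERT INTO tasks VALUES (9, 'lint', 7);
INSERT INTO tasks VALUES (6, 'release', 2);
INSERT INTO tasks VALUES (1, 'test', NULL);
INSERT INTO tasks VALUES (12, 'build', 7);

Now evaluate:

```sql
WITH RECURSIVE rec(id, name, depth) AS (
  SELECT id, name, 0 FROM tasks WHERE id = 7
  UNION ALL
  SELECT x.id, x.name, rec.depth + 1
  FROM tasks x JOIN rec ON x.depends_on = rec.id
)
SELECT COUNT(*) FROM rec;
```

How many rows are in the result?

4

Base: id=7 (rollback) at depth 0.
Iteration 1: rows with depends_on in {7} -> lint (id 9, depth 1), build (id 12, depth 1).
Iteration 2: rows with depends_on in {9,12} -> index (id 11, depth 2).
Iteration 3: no rows with depends_on in {11}; recursion stops.
Total rows emitted: 4.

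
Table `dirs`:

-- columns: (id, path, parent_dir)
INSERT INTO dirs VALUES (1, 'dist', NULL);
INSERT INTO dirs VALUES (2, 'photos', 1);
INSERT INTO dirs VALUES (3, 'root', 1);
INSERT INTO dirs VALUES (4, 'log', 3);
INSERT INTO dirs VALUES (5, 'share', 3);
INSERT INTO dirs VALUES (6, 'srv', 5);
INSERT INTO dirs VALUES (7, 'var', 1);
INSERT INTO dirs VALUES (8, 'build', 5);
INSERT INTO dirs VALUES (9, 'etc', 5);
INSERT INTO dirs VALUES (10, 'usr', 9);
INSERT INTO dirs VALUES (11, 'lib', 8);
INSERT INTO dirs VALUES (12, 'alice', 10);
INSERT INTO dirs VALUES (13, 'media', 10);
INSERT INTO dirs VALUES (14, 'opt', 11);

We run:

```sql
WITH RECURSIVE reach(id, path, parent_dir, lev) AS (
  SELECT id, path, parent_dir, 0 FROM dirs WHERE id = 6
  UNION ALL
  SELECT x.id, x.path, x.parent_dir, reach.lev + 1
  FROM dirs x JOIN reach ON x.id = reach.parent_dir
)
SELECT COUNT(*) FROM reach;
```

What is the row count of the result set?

4

Base: id=6 (srv), parent_dir=5, lev 0.
Iteration 1: join on id=5 -> share (id 5, parent_dir=3, lev 1).
Iteration 2: join on id=3 -> root (id 3, parent_dir=1, lev 2).
Iteration 3: join on id=1 -> dist (id 1, parent_dir=NULL, lev 3).
Iteration 4: parent_dir is NULL; no match; recursion stops.
Total rows emitted: 4.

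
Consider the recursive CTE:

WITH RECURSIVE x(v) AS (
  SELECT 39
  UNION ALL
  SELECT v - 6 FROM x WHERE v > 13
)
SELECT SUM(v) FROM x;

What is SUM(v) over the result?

144

Base: v=39.
Iteration 1: 39 > 13 holds -> v = 39 - 6 = 33.
Iteration 2: 33 > 13 holds -> v = 33 - 6 = 27.
Iteration 3: 27 > 13 holds -> v = 27 - 6 = 21.
Iteration 4: 21 > 13 holds -> v = 21 - 6 = 15.
Iteration 5: 15 > 13 holds -> v = 15 - 6 = 9.
Iteration 6: 9 > 13 fails; recursion stops.
SUM(v) = 39 + 33 + 27 + 21 + 15 + 9 = 144.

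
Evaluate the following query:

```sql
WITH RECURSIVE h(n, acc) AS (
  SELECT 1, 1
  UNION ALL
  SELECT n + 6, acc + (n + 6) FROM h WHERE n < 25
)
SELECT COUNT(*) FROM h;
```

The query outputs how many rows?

5

Base: n=1, acc=1.
Iteration 1: 1 < 25 holds -> n = 1 + 6 = 7, acc = 1 + 7 = 8.
Iteration 2: 7 < 25 holds -> n = 7 + 6 = 13, acc = 8 + 13 = 21.
Iteration 3: 13 < 25 holds -> n = 13 + 6 = 19, acc = 21 + 19 = 40.
Iteration 4: 19 < 25 holds -> n = 19 + 6 = 25, acc = 40 + 25 = 65.
Iteration 5: 25 < 25 fails; recursion stops.
Total rows emitted: 5.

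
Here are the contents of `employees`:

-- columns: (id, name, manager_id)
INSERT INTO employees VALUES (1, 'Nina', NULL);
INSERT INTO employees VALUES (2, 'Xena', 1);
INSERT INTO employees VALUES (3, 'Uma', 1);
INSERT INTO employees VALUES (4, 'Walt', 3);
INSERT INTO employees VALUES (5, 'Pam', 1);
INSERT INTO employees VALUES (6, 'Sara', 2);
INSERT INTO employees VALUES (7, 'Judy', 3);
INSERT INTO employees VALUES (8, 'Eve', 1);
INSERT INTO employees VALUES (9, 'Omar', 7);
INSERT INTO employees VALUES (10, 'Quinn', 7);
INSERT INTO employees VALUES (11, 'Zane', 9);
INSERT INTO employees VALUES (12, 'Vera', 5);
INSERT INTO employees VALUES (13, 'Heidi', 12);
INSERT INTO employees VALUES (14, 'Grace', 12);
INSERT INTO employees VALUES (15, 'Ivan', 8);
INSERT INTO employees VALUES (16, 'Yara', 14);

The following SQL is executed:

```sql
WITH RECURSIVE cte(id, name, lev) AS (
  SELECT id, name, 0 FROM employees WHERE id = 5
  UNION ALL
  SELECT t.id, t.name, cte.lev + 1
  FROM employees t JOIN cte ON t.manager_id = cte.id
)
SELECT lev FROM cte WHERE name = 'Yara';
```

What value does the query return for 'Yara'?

3

Base: id=5 (Pam) at lev 0.
Iteration 1: rows with manager_id in {5} -> Vera (id 12, lev 1).
Iteration 2: rows with manager_id in {12} -> Heidi (id 13, lev 2), Grace (id 14, lev 2).
Iteration 3: rows with manager_id in {13,14} -> Yara (id 16, lev 3).
Iteration 4: no rows with manager_id in {16}; recursion stops.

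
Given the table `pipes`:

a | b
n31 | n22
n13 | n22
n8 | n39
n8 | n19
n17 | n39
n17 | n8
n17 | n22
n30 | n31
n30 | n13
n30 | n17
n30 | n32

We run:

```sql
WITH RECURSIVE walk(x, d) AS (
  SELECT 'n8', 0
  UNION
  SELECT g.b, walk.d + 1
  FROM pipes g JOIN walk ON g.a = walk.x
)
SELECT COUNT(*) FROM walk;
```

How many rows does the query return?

Base: (n8, d=0).
Iteration 1: edges from {n8} -> (n19, d=1), (n39, d=1).
Iteration 2: no outgoing edges from {n19,n39}; recursion stops.
Total rows emitted: 3.

3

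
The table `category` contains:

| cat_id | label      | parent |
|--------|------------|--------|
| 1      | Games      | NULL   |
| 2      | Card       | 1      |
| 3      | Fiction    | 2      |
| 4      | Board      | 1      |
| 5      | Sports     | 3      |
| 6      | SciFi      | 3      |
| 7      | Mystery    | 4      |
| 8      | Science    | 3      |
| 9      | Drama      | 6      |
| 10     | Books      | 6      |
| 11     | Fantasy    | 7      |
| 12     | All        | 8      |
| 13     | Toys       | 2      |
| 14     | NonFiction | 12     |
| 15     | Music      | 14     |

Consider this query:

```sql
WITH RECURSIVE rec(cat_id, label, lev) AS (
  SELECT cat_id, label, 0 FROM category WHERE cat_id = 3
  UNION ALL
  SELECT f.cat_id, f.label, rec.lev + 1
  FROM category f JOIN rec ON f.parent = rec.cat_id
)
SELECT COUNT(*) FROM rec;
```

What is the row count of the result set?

Base: cat_id=3 (Fiction) at lev 0.
Iteration 1: rows with parent in {3} -> Sports (id 5, lev 1), SciFi (id 6, lev 1), Science (id 8, lev 1).
Iteration 2: rows with parent in {5,6,8} -> Drama (id 9, lev 2), Books (id 10, lev 2), All (id 12, lev 2).
Iteration 3: rows with parent in {9,10,12} -> NonFiction (id 14, lev 3).
Iteration 4: rows with parent in {14} -> Music (id 15, lev 4).
Iteration 5: no rows with parent in {15}; recursion stops.
Total rows emitted: 9.

9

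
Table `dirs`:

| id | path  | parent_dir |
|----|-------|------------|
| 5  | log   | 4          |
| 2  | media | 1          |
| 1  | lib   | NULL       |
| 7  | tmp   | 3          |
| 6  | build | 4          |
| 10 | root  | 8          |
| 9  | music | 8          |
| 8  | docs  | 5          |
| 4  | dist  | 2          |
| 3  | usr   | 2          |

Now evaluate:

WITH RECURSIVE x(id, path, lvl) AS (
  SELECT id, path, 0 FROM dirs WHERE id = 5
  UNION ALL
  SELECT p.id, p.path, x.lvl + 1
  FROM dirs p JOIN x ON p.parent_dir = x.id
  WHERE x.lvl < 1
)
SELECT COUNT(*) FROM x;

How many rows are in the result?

2

Base: id=5 (log) at lvl 0.
Iteration 1: rows with parent_dir in {5} -> docs (id 8, lvl 1).
Iteration 2: lvl < 1 fails for all current rows; recursion stops.
Total rows emitted: 2.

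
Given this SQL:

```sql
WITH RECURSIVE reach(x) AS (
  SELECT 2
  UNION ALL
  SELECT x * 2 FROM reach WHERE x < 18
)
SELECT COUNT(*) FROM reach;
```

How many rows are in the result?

Base: x=2.
Iteration 1: 2 < 18 holds -> x = 2 * 2 = 4.
Iteration 2: 4 < 18 holds -> x = 4 * 2 = 8.
Iteration 3: 8 < 18 holds -> x = 8 * 2 = 16.
Iteration 4: 16 < 18 holds -> x = 16 * 2 = 32.
Iteration 5: 32 < 18 fails; recursion stops.
Total rows emitted: 5.

5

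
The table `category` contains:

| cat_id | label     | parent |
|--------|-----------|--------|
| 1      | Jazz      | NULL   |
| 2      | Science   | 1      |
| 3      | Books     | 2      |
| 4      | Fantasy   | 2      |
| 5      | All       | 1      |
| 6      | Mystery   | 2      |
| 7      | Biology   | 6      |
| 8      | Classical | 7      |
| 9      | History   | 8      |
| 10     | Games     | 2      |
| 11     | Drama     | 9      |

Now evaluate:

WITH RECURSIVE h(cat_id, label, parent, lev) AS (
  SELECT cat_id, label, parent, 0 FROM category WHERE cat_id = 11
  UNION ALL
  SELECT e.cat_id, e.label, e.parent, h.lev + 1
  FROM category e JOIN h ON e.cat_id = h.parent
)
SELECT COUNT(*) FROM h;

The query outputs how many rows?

Base: cat_id=11 (Drama), parent=9, lev 0.
Iteration 1: join on cat_id=9 -> History (id 9, parent=8, lev 1).
Iteration 2: join on cat_id=8 -> Classical (id 8, parent=7, lev 2).
Iteration 3: join on cat_id=7 -> Biology (id 7, parent=6, lev 3).
Iteration 4: join on cat_id=6 -> Mystery (id 6, parent=2, lev 4).
Iteration 5: join on cat_id=2 -> Science (id 2, parent=1, lev 5).
Iteration 6: join on cat_id=1 -> Jazz (id 1, parent=NULL, lev 6).
Iteration 7: parent is NULL; no match; recursion stops.
Total rows emitted: 7.

7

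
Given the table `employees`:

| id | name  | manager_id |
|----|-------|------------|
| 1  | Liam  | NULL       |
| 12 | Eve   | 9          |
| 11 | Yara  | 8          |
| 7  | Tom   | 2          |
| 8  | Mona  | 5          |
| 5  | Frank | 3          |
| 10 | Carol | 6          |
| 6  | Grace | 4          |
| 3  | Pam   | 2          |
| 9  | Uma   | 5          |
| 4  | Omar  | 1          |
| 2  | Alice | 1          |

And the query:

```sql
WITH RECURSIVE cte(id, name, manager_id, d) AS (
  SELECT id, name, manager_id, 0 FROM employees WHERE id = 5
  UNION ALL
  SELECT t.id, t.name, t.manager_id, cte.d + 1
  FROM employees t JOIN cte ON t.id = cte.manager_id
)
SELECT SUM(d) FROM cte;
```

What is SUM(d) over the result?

Base: id=5 (Frank), manager_id=3, d 0.
Iteration 1: join on id=3 -> Pam (id 3, manager_id=2, d 1).
Iteration 2: join on id=2 -> Alice (id 2, manager_id=1, d 2).
Iteration 3: join on id=1 -> Liam (id 1, manager_id=NULL, d 3).
Iteration 4: manager_id is NULL; no match; recursion stops.
SUM(d) = 0 + 1 + 2 + 3 = 6.

6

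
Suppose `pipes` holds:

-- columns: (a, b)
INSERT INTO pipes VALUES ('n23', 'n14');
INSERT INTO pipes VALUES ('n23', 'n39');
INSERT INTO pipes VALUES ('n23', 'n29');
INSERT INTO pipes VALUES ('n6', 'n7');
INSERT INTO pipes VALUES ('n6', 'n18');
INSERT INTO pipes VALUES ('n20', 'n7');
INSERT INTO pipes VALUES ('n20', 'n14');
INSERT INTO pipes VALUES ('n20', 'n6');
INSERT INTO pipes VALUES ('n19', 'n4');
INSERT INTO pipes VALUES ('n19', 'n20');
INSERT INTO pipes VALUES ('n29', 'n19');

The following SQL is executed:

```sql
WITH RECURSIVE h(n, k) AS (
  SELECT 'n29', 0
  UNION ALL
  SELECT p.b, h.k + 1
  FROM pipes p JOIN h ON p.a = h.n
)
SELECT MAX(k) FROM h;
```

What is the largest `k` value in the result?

Base: (n29, k=0).
Iteration 1: edges from {n29} -> (n19, k=1).
Iteration 2: edges from {n19} -> (n20, k=2), (n4, k=2).
Iteration 3: edges from {n20,n4} -> (n14, k=3), (n6, k=3), (n7, k=3).
Iteration 4: edges from {n14,n6,n7} -> (n18, k=4), (n7, k=4).
Iteration 5: no outgoing edges from {n18,n7}; recursion stops.
k values: 0, 1, 2, 2, 3, 3, 3, 4, 4; the maximum is 4.

4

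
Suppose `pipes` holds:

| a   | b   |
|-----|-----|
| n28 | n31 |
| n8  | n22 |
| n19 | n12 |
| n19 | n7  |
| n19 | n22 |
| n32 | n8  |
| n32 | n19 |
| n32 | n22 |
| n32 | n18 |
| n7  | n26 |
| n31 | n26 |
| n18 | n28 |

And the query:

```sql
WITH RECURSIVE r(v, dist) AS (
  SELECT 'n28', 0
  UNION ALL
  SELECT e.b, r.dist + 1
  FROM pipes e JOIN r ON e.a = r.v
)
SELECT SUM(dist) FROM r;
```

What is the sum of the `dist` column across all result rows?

3

Base: (n28, dist=0).
Iteration 1: edges from {n28} -> (n31, dist=1).
Iteration 2: edges from {n31} -> (n26, dist=2).
Iteration 3: no outgoing edges from {n26}; recursion stops.
SUM(dist) = 0 + 1 + 2 = 3.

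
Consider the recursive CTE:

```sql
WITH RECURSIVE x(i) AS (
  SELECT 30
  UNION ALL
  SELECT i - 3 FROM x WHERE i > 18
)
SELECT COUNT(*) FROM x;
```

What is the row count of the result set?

Base: i=30.
Iteration 1: 30 > 18 holds -> i = 30 - 3 = 27.
Iteration 2: 27 > 18 holds -> i = 27 - 3 = 24.
Iteration 3: 24 > 18 holds -> i = 24 - 3 = 21.
Iteration 4: 21 > 18 holds -> i = 21 - 3 = 18.
Iteration 5: 18 > 18 fails; recursion stops.
Total rows emitted: 5.

5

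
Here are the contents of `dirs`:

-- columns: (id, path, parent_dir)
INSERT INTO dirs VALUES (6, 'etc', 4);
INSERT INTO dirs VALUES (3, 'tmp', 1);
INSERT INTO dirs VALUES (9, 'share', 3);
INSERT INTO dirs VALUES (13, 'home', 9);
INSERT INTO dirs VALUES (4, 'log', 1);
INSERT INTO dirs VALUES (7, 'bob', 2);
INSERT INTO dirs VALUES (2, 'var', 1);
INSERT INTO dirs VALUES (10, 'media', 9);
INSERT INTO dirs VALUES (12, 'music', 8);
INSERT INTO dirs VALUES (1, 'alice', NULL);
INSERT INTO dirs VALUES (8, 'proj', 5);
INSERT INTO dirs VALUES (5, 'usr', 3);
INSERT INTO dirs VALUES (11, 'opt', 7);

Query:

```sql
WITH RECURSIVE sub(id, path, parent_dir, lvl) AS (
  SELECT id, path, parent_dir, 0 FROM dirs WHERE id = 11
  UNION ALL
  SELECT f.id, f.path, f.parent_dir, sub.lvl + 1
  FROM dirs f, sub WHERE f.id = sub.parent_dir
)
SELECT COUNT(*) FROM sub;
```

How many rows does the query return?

Base: id=11 (opt), parent_dir=7, lvl 0.
Iteration 1: join on id=7 -> bob (id 7, parent_dir=2, lvl 1).
Iteration 2: join on id=2 -> var (id 2, parent_dir=1, lvl 2).
Iteration 3: join on id=1 -> alice (id 1, parent_dir=NULL, lvl 3).
Iteration 4: parent_dir is NULL; no match; recursion stops.
Total rows emitted: 4.

4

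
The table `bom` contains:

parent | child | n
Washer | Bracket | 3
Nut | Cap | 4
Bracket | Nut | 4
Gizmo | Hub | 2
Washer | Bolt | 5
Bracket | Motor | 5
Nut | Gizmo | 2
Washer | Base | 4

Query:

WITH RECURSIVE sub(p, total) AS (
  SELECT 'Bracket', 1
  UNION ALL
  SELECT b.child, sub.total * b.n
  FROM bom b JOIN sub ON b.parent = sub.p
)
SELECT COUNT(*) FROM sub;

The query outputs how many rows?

6

Base: (Bracket, total=1).
Iteration 1: components of {Bracket} -> Motor = 1*5 = 5, Nut = 1*4 = 4.
Iteration 2: components of {Motor,Nut} -> Cap = 4*4 = 16, Gizmo = 4*2 = 8.
Iteration 3: components of {Cap,Gizmo} -> Hub = 8*2 = 16.
Iteration 4: no further components; recursion stops.
Total rows emitted: 6.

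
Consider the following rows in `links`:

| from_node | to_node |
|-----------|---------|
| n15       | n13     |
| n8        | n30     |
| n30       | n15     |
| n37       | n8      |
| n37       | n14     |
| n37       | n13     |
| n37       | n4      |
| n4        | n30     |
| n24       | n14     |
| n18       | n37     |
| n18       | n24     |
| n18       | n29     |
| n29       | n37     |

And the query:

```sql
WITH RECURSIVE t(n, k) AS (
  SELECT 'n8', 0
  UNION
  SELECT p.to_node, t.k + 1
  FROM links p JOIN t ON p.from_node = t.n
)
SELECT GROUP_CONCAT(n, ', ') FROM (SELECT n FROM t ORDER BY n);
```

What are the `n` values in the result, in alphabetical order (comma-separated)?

Base: (n8, k=0).
Iteration 1: edges from {n8} -> (n30, k=1).
Iteration 2: edges from {n30} -> (n15, k=2).
Iteration 3: edges from {n15} -> (n13, k=3).
Iteration 4: no outgoing edges from {n13}; recursion stops.

n13, n15, n30, n8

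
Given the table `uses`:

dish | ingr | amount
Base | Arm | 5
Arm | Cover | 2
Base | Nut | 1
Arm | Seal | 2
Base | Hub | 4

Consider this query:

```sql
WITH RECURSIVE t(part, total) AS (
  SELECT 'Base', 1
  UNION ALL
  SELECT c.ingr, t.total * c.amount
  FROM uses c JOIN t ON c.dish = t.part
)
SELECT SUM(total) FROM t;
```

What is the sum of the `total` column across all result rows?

Base: (Base, total=1).
Iteration 1: components of {Base} -> Arm = 1*5 = 5, Hub = 1*4 = 4, Nut = 1*1 = 1.
Iteration 2: components of {Arm,Hub,Nut} -> Cover = 5*2 = 10, Seal = 5*2 = 10.
Iteration 3: no further components; recursion stops.
SUM(total) = 1 + 5 + 1 + 4 + 10 + 10 = 31.

31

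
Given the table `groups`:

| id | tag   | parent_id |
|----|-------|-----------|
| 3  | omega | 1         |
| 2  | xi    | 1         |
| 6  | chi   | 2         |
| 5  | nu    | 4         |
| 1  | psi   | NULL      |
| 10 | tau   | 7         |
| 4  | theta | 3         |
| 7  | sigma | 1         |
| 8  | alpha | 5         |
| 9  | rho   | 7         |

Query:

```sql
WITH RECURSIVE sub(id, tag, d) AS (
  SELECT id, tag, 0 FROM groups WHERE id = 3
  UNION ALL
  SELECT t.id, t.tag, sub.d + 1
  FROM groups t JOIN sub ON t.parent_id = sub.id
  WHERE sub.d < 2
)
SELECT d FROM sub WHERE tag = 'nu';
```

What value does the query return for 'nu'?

Base: id=3 (omega) at d 0.
Iteration 1: rows with parent_id in {3} -> theta (id 4, d 1).
Iteration 2: rows with parent_id in {4} -> nu (id 5, d 2).
Iteration 3: d < 2 fails for all current rows; recursion stops.

2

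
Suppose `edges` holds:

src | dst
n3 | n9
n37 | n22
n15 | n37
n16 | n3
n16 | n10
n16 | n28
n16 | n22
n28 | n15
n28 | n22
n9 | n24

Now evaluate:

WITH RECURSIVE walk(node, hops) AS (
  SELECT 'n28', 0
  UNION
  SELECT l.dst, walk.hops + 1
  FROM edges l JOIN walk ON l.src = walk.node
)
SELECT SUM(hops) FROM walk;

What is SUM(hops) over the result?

Base: (n28, hops=0).
Iteration 1: edges from {n28} -> (n15, hops=1), (n22, hops=1).
Iteration 2: edges from {n15,n22} -> (n37, hops=2).
Iteration 3: edges from {n37} -> (n22, hops=3).
Iteration 4: no outgoing edges from {n22}; recursion stops.
SUM(hops) = 0 + 1 + 1 + 2 + 3 = 7.

7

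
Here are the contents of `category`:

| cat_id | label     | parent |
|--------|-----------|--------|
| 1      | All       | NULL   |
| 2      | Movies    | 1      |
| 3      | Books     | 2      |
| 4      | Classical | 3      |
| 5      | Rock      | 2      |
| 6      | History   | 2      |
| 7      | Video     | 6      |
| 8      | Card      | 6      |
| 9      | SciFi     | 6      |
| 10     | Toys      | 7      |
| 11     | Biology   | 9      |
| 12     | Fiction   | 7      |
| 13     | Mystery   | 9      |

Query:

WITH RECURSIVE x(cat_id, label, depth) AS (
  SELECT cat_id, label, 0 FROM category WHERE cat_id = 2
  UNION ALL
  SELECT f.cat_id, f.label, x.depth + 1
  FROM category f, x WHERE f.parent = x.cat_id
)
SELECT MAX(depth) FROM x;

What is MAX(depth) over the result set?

3

Base: cat_id=2 (Movies) at depth 0.
Iteration 1: rows with parent in {2} -> Books (id 3, depth 1), Rock (id 5, depth 1), History (id 6, depth 1).
Iteration 2: rows with parent in {3,5,6} -> Classical (id 4, depth 2), Video (id 7, depth 2), Card (id 8, depth 2), SciFi (id 9, depth 2).
Iteration 3: rows with parent in {4,7,8,9} -> Toys (id 10, depth 3), Biology (id 11, depth 3), Fiction (id 12, depth 3), Mystery (id 13, depth 3).
Iteration 4: no rows with parent in {10,11,12,13}; recursion stops.
depth values: 0, 1, 1, 1, 2, 2, 2, 2, 3, 3, 3, 3; the maximum is 3.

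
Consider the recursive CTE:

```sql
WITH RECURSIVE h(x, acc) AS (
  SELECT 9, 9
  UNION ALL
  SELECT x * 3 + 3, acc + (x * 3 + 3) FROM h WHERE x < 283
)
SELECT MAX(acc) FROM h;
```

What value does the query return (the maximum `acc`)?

1263

Base: x=9, acc=9.
Iteration 1: 9 < 283 holds -> x = 9 * 3 + 3 = 30, acc = 9 + 30 = 39.
Iteration 2: 30 < 283 holds -> x = 30 * 3 + 3 = 93, acc = 39 + 93 = 132.
Iteration 3: 93 < 283 holds -> x = 93 * 3 + 3 = 282, acc = 132 + 282 = 414.
Iteration 4: 282 < 283 holds -> x = 282 * 3 + 3 = 849, acc = 414 + 849 = 1263.
Iteration 5: 849 < 283 fails; recursion stops.
acc values: 9, 39, 132, 414, 1263; the maximum is 1263.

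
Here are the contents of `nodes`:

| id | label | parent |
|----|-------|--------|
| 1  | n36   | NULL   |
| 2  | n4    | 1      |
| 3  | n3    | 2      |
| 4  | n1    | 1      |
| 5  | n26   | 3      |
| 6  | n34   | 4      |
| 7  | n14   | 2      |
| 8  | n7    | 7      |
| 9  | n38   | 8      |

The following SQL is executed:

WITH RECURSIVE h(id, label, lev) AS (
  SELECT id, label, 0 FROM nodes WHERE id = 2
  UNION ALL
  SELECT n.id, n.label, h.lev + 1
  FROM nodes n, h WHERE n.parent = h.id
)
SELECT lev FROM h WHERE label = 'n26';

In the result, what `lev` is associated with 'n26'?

2

Base: id=2 (n4) at lev 0.
Iteration 1: rows with parent in {2} -> n3 (id 3, lev 1), n14 (id 7, lev 1).
Iteration 2: rows with parent in {3,7} -> n26 (id 5, lev 2), n7 (id 8, lev 2).
Iteration 3: rows with parent in {5,8} -> n38 (id 9, lev 3).
Iteration 4: no rows with parent in {9}; recursion stops.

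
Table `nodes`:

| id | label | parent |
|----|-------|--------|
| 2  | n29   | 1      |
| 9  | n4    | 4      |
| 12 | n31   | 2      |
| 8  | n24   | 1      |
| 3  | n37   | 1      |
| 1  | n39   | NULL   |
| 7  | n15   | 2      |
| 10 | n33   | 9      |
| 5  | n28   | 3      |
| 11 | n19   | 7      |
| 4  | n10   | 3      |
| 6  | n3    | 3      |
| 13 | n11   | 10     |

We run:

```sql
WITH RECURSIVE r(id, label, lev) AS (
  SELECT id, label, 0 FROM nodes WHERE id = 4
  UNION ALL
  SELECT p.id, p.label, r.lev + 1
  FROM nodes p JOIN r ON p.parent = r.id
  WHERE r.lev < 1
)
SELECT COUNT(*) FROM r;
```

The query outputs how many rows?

Base: id=4 (n10) at lev 0.
Iteration 1: rows with parent in {4} -> n4 (id 9, lev 1).
Iteration 2: lev < 1 fails for all current rows; recursion stops.
Total rows emitted: 2.

2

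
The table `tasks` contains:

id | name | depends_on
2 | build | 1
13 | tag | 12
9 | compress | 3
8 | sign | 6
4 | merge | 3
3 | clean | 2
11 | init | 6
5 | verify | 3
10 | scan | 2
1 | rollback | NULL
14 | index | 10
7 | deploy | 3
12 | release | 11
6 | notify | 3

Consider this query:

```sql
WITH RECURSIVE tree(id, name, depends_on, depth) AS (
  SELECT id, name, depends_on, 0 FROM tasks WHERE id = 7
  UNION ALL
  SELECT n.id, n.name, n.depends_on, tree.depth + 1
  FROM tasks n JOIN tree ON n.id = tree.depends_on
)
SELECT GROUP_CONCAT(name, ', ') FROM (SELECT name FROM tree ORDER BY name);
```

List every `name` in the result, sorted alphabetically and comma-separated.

build, clean, deploy, rollback

Base: id=7 (deploy), depends_on=3, depth 0.
Iteration 1: join on id=3 -> clean (id 3, depends_on=2, depth 1).
Iteration 2: join on id=2 -> build (id 2, depends_on=1, depth 2).
Iteration 3: join on id=1 -> rollback (id 1, depends_on=NULL, depth 3).
Iteration 4: depends_on is NULL; no match; recursion stops.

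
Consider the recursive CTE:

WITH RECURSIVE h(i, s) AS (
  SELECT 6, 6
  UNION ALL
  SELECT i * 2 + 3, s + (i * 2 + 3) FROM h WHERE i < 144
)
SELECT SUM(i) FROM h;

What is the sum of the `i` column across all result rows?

549

Base: i=6, s=6.
Iteration 1: 6 < 144 holds -> i = 6 * 2 + 3 = 15, s = 6 + 15 = 21.
Iteration 2: 15 < 144 holds -> i = 15 * 2 + 3 = 33, s = 21 + 33 = 54.
Iteration 3: 33 < 144 holds -> i = 33 * 2 + 3 = 69, s = 54 + 69 = 123.
Iteration 4: 69 < 144 holds -> i = 69 * 2 + 3 = 141, s = 123 + 141 = 264.
Iteration 5: 141 < 144 holds -> i = 141 * 2 + 3 = 285, s = 264 + 285 = 549.
Iteration 6: 285 < 144 fails; recursion stops.
SUM(i) = 6 + 15 + 33 + 69 + 141 + 285 = 549.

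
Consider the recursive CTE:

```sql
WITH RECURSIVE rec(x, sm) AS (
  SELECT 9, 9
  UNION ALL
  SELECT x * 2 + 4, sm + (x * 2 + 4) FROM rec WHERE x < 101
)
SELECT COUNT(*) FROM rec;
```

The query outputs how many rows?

Base: x=9, sm=9.
Iteration 1: 9 < 101 holds -> x = 9 * 2 + 4 = 22, sm = 9 + 22 = 31.
Iteration 2: 22 < 101 holds -> x = 22 * 2 + 4 = 48, sm = 31 + 48 = 79.
Iteration 3: 48 < 101 holds -> x = 48 * 2 + 4 = 100, sm = 79 + 100 = 179.
Iteration 4: 100 < 101 holds -> x = 100 * 2 + 4 = 204, sm = 179 + 204 = 383.
Iteration 5: 204 < 101 fails; recursion stops.
Total rows emitted: 5.

5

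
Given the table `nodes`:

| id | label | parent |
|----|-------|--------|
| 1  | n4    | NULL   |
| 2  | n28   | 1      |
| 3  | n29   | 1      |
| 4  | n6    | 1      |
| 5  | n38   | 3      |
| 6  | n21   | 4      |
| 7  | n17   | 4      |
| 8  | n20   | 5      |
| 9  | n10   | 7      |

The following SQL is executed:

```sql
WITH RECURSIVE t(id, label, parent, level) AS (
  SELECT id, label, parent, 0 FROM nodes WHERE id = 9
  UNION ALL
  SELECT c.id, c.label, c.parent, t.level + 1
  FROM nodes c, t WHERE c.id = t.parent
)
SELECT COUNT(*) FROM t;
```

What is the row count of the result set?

4

Base: id=9 (n10), parent=7, level 0.
Iteration 1: join on id=7 -> n17 (id 7, parent=4, level 1).
Iteration 2: join on id=4 -> n6 (id 4, parent=1, level 2).
Iteration 3: join on id=1 -> n4 (id 1, parent=NULL, level 3).
Iteration 4: parent is NULL; no match; recursion stops.
Total rows emitted: 4.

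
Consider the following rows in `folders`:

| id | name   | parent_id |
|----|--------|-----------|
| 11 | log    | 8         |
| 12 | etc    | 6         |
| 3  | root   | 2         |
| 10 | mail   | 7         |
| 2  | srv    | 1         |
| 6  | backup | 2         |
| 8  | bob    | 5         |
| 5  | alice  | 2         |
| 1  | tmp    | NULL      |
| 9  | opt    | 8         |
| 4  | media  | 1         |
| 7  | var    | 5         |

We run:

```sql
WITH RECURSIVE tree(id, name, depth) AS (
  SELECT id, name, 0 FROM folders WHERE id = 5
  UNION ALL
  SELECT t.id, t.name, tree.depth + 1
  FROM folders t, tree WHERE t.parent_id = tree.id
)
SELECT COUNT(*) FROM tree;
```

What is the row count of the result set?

6

Base: id=5 (alice) at depth 0.
Iteration 1: rows with parent_id in {5} -> var (id 7, depth 1), bob (id 8, depth 1).
Iteration 2: rows with parent_id in {7,8} -> opt (id 9, depth 2), mail (id 10, depth 2), log (id 11, depth 2).
Iteration 3: no rows with parent_id in {9,10,11}; recursion stops.
Total rows emitted: 6.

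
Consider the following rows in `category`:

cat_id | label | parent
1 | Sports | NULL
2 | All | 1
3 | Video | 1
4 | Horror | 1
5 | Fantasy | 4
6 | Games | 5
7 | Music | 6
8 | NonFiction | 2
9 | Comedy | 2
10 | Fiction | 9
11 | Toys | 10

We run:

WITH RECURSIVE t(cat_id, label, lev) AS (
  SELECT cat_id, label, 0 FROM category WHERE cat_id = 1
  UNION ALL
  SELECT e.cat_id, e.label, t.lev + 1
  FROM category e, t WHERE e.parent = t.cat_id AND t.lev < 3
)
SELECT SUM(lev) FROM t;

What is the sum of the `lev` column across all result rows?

15

Base: cat_id=1 (Sports) at lev 0.
Iteration 1: rows with parent in {1} -> All (id 2, lev 1), Video (id 3, lev 1), Horror (id 4, lev 1).
Iteration 2: rows with parent in {2,3,4} -> Fantasy (id 5, lev 2), NonFiction (id 8, lev 2), Comedy (id 9, lev 2).
Iteration 3: rows with parent in {5,8,9} -> Games (id 6, lev 3), Fiction (id 10, lev 3).
Iteration 4: lev < 3 fails for all current rows; recursion stops.
SUM(lev) = 0 + 1 + 1 + 1 + 2 + 2 + 2 + 3 + 3 = 15.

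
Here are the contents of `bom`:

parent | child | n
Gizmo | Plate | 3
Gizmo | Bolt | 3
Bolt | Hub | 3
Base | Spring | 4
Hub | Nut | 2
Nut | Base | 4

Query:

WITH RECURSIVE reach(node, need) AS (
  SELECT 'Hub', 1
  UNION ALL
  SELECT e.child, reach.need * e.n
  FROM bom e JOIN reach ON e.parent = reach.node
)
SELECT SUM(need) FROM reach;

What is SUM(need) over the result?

Base: (Hub, need=1).
Iteration 1: components of {Hub} -> Nut = 1*2 = 2.
Iteration 2: components of {Nut} -> Base = 2*4 = 8.
Iteration 3: components of {Base} -> Spring = 8*4 = 32.
Iteration 4: no further components; recursion stops.
SUM(need) = 1 + 2 + 8 + 32 = 43.

43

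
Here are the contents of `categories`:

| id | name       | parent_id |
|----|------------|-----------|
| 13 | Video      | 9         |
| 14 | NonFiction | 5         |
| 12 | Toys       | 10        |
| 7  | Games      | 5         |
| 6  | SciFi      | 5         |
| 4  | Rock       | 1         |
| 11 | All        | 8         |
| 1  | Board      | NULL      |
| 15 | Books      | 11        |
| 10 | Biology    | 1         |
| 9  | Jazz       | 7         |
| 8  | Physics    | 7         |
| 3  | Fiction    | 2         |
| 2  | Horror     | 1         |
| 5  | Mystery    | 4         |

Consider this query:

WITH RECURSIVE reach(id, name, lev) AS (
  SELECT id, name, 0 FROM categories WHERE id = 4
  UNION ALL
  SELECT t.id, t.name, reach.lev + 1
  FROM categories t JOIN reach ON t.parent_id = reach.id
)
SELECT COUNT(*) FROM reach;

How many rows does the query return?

10

Base: id=4 (Rock) at lev 0.
Iteration 1: rows with parent_id in {4} -> Mystery (id 5, lev 1).
Iteration 2: rows with parent_id in {5} -> SciFi (id 6, lev 2), Games (id 7, lev 2), NonFiction (id 14, lev 2).
Iteration 3: rows with parent_id in {6,7,14} -> Physics (id 8, lev 3), Jazz (id 9, lev 3).
Iteration 4: rows with parent_id in {8,9} -> All (id 11, lev 4), Video (id 13, lev 4).
Iteration 5: rows with parent_id in {11,13} -> Books (id 15, lev 5).
Iteration 6: no rows with parent_id in {15}; recursion stops.
Total rows emitted: 10.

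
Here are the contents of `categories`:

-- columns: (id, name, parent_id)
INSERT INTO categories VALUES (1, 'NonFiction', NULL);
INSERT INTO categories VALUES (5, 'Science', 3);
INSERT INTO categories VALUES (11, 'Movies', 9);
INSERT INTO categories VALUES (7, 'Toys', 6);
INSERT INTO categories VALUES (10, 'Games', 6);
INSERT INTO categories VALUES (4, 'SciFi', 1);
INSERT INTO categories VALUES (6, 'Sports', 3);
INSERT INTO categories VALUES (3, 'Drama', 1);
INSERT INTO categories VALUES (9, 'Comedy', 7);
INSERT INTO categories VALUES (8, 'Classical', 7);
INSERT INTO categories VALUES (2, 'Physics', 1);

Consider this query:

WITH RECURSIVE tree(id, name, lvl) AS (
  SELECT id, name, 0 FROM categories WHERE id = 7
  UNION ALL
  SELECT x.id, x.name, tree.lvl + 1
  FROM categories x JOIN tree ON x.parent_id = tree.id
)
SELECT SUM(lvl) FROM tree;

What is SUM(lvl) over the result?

4

Base: id=7 (Toys) at lvl 0.
Iteration 1: rows with parent_id in {7} -> Classical (id 8, lvl 1), Comedy (id 9, lvl 1).
Iteration 2: rows with parent_id in {8,9} -> Movies (id 11, lvl 2).
Iteration 3: no rows with parent_id in {11}; recursion stops.
SUM(lvl) = 0 + 1 + 1 + 2 = 4.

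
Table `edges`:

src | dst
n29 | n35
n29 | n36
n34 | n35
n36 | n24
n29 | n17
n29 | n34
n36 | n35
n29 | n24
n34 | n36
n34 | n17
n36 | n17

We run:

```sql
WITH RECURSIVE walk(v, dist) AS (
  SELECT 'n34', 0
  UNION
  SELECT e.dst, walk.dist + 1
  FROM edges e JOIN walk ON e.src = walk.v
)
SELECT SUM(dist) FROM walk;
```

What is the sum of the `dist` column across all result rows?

9

Base: (n34, dist=0).
Iteration 1: edges from {n34} -> (n17, dist=1), (n35, dist=1), (n36, dist=1).
Iteration 2: edges from {n17,n35,n36} -> (n17, dist=2), (n24, dist=2), (n35, dist=2).
Iteration 3: no outgoing edges from {n17,n24,n35}; recursion stops.
SUM(dist) = 0 + 1 + 1 + 1 + 2 + 2 + 2 = 9.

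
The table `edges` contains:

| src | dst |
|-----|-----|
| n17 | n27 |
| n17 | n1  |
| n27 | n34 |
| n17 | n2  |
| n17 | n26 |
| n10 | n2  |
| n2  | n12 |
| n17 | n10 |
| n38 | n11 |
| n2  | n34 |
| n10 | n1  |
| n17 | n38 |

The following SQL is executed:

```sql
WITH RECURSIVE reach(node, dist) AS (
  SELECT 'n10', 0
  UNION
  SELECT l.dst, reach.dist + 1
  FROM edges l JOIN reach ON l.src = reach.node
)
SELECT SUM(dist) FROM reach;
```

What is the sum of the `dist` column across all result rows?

Base: (n10, dist=0).
Iteration 1: edges from {n10} -> (n1, dist=1), (n2, dist=1).
Iteration 2: edges from {n1,n2} -> (n12, dist=2), (n34, dist=2).
Iteration 3: no outgoing edges from {n12,n34}; recursion stops.
SUM(dist) = 0 + 1 + 1 + 2 + 2 = 6.

6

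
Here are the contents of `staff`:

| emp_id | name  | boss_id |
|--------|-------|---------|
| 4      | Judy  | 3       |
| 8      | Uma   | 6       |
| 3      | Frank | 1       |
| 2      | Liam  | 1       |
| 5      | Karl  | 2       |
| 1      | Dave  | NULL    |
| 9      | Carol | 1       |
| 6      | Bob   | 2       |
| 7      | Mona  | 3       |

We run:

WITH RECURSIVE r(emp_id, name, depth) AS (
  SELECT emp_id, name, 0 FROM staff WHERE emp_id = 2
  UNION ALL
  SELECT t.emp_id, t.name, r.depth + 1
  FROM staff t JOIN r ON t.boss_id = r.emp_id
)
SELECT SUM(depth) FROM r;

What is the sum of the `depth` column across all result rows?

4

Base: emp_id=2 (Liam) at depth 0.
Iteration 1: rows with boss_id in {2} -> Karl (id 5, depth 1), Bob (id 6, depth 1).
Iteration 2: rows with boss_id in {5,6} -> Uma (id 8, depth 2).
Iteration 3: no rows with boss_id in {8}; recursion stops.
SUM(depth) = 0 + 1 + 1 + 2 = 4.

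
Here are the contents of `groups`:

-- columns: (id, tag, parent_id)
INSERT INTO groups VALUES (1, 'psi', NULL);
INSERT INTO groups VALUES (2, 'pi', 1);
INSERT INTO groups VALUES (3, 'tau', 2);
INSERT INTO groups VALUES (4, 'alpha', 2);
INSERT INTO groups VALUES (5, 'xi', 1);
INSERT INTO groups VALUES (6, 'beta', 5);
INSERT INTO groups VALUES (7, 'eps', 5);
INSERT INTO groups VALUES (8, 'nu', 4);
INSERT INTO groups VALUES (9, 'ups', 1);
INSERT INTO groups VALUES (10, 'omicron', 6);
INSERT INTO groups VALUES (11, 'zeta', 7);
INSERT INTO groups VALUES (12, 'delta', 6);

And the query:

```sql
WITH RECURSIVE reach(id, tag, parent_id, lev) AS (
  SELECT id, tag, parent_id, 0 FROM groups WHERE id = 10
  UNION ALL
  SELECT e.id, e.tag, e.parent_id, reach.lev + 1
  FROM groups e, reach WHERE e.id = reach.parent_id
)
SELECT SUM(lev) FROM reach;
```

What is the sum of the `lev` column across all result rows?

6

Base: id=10 (omicron), parent_id=6, lev 0.
Iteration 1: join on id=6 -> beta (id 6, parent_id=5, lev 1).
Iteration 2: join on id=5 -> xi (id 5, parent_id=1, lev 2).
Iteration 3: join on id=1 -> psi (id 1, parent_id=NULL, lev 3).
Iteration 4: parent_id is NULL; no match; recursion stops.
SUM(lev) = 0 + 1 + 2 + 3 = 6.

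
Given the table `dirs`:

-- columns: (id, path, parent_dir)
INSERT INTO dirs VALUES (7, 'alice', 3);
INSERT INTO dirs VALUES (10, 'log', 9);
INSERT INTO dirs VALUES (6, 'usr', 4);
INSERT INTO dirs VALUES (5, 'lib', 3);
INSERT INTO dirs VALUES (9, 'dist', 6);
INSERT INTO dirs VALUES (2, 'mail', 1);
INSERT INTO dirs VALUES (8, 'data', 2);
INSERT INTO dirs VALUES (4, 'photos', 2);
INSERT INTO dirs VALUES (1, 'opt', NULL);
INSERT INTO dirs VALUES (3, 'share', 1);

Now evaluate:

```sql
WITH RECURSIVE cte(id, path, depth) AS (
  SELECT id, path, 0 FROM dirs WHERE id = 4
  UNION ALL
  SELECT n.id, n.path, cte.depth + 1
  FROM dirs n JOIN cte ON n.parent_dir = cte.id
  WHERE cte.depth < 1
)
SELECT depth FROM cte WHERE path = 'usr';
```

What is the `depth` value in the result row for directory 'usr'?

Base: id=4 (photos) at depth 0.
Iteration 1: rows with parent_dir in {4} -> usr (id 6, depth 1).
Iteration 2: depth < 1 fails for all current rows; recursion stops.

1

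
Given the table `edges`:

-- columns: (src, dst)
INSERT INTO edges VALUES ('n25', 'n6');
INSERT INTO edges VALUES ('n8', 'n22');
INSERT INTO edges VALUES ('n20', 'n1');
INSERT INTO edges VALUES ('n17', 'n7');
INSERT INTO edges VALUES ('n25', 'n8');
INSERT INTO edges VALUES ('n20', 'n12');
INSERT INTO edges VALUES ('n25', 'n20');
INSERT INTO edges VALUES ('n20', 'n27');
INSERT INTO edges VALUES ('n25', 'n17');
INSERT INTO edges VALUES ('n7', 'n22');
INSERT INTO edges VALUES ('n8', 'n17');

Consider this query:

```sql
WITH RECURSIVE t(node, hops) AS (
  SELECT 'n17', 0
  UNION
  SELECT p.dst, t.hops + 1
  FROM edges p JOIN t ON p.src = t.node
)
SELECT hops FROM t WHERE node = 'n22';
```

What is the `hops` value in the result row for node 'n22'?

Base: (n17, hops=0).
Iteration 1: edges from {n17} -> (n7, hops=1).
Iteration 2: edges from {n7} -> (n22, hops=2).
Iteration 3: no outgoing edges from {n22}; recursion stops.

2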